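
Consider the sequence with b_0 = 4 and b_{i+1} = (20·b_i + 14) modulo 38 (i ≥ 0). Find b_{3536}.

Listing terms: b_0 = 4; b_1 = 18; b_2 = 32; b_3 = 8; b_4 = 22; b_5 = 36; b_6 = 12; b_7 = 26; b_8 = 2; b_9 = 16; b_{10} = 30; b_{11} = 6; b_{12} = 20; b_{13} = 34; b_{14} = 10; b_{15} = 24; b_{16} = 0; b_{17} = 14; b_{18} = 28; b_{19} = 4.
Since b_{19} = b_0 = 4, the sequence is periodic with period 19.
(3536 - 0) mod 19 = 2, so b_{3536} = b_2 = 32.

32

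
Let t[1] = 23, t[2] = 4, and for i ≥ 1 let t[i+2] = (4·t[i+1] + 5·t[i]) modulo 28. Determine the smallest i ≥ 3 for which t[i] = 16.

We have t[1] = 23, t[2] = 4, t[3] = 19, t[4] = 12, t[5] = 3, t[6] = 16, t[7] = 23, t[8] = 4.
The sequence repeats with period 6.
The value 16 first appears (with i ≥ 3) at t[6].

6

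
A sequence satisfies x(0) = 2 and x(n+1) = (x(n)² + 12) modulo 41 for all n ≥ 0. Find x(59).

17

We have x(0) = 2, x(1) = 16, x(2) = 22, x(3) = 4, x(4) = 28, x(5) = 17, x(6) = 14, x(7) = 3, x(8) = 21, x(9) = 2.
Since x(9) = x(0) = 2, the sequence is periodic with period 9.
So x(59) = x(0 + ((59-0) mod 9)) = x(5) = 17.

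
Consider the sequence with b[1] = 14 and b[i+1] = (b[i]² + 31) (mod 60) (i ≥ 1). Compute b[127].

Listing terms: b[1] = 14; b[2] = 47; b[3] = 20; b[4] = 11; b[5] = 32; b[6] = 35; b[7] = 56; b[8] = 47.
Since b[8] = b[2] = 47, the sequence is eventually periodic: after a pre-period of length 1 it cycles with period 6.
For i ≥ 2, b[i] depends only on (i - 2) mod 6. (127 - 2) mod 6 = 5, so b[127] = b[7] = 56.

56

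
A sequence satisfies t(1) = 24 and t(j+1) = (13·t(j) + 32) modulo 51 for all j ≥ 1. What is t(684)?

Computing terms: t(1) = 24,  t(2) = 38,  t(3) = 16,  t(4) = 36,  t(5) = 41,  t(6) = 4,  t(7) = 33,  t(8) = 2,  t(9) = 7,  t(10) = 21,  t(11) = 50,  t(12) = 19,  t(13) = 24.
Since t(13) = t(1) = 24, the sequence is periodic with period 12.
So t(684) = t(1 + ((684-1) mod 12)) = t(12) = 19.

19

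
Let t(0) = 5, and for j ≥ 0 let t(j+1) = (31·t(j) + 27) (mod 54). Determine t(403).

Listing terms: t(0) = 5,  t(1) = 20,  t(2) = 53,  t(3) = 50,  t(4) = 11,  t(5) = 44,  t(6) = 41,  t(7) = 2,  t(8) = 35,  t(9) = 32,  t(10) = 47,  t(11) = 26,  t(12) = 23,  t(13) = 38,  t(14) = 17,  t(15) = 14,  t(16) = 29,  t(17) = 8,  t(18) = 5.
Since t(18) = t(0) = 5, the sequence is periodic with period 18.
So t(403) = t(0 + ((403-0) mod 18)) = t(7) = 2.

2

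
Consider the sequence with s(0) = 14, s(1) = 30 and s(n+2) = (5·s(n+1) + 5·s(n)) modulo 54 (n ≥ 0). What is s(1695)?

26

We have s(0) = 14, s(1) = 30, s(2) = 4, s(3) = 8, s(4) = 6, s(5) = 16, s(6) = 2, s(7) = 36, s(8) = 28, s(9) = 50, s(10) = 12, s(11) = 40, s(12) = 44, s(13) = 42, s(14) = 52, s(15) = 38, s(16) = 18, s(17) = 10, s(18) = 32, s(19) = 48, s(20) = 22, s(21) = 26, s(22) = 24, s(23) = 34, s(24) = 20, s(25) = 0, s(26) = 46, s(27) = 14, s(28) = 30.
The sequence repeats with period 27.
(1695 - 0) mod 27 = 21, so s(1695) = s(21) = 26.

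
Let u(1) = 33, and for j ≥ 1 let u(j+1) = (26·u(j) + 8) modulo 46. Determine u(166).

We have u(1) = 33, u(2) = 38, u(3) = 30, u(4) = 6, u(5) = 26, u(6) = 40, u(7) = 36, u(8) = 24, u(9) = 34, u(10) = 18, u(11) = 16, u(12) = 10, u(13) = 38.
Since u(13) = u(2) = 38, the sequence is eventually periodic: after a pre-period of length 1 it cycles with period 11.
For j ≥ 2, u(j) depends only on (j - 2) mod 11. (166 - 2) mod 11 = 10, so u(166) = u(12) = 10.

10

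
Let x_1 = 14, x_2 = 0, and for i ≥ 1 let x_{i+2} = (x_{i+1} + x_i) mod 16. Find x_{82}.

Listing terms: x_1 = 14,  x_2 = 0,  x_3 = 14,  x_4 = 14,  x_5 = 12,  x_6 = 10,  x_7 = 6,  x_8 = 0,  x_9 = 6,  x_{10} = 6,  x_{11} = 12,  x_{12} = 2,  x_{13} = 14,  x_{14} = 0.
Since (x_{13}, x_{14}) = (x_1, x_2) = (14, 0) (two consecutive terms determine the rest), the sequence is periodic with period 12.
So x_{82} = x_{1 + ((82-1) mod 12)} = x_{10} = 6.

6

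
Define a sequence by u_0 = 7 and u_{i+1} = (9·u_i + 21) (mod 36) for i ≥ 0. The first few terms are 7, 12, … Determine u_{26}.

21

Listing terms: u_0 = 7,  u_1 = 12,  u_2 = 21,  u_3 = 30,  u_4 = 3,  u_5 = 12.
Since u_5 = u_1 = 12, the sequence is eventually periodic: after a pre-period of length 1 it cycles with period 4.
For i ≥ 1, u_i depends only on (i - 1) mod 4. (26 - 1) mod 4 = 1, so u_{26} = u_2 = 21.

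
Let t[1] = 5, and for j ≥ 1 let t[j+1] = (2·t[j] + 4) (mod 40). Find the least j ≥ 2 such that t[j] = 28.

4

We have t[1] = 5,  t[2] = 14,  t[3] = 32,  t[4] = 28,  t[5] = 20,  t[6] = 4,  t[7] = 12,  t[8] = 28.
Since t[8] = t[4] = 28, the sequence is eventually periodic: after a pre-period of length 3 it cycles with period 4.
The value 28 first appears (with j ≥ 2) at t[4].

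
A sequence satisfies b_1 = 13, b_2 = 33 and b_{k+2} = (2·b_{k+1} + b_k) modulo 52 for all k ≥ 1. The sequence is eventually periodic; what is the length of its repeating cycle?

28

Computing terms: b_1 = 13,  b_2 = 33,  b_3 = 27,  b_4 = 35,  b_5 = 45,  b_6 = 21,  b_7 = 35,  b_8 = 39,  b_9 = 9,  b_{10} = 5,  b_{11} = 19,  b_{12} = 43,  b_{13} = 1,  b_{14} = 45,  b_{15} = 39,  b_{16} = 19,  b_{17} = 25,  b_{18} = 17,  b_{19} = 7,  b_{20} = 31,  b_{21} = 17,  b_{22} = 13,  b_{23} = 43,  b_{24} = 47,  b_{25} = 33,  b_{26} = 9,  b_{27} = 51,  b_{28} = 7,  b_{29} = 13,  b_{30} = 33.
The sequence repeats with period 28.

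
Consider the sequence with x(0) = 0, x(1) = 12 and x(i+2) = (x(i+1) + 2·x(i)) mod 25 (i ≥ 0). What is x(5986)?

2

x(0) = 0; x(1) = 12; x(2) = 12; x(3) = 11; x(4) = 10; x(5) = 7; x(6) = 2; x(7) = 16; x(8) = 20; x(9) = 2; x(10) = 17; x(11) = 21; x(12) = 5; x(13) = 22; x(14) = 7; x(15) = 1; x(16) = 15; x(17) = 17; x(18) = 22; x(19) = 6; x(20) = 0; x(21) = 12.
The sequence repeats with period 20.
(5986 - 0) mod 20 = 6, so x(5986) = x(6) = 2.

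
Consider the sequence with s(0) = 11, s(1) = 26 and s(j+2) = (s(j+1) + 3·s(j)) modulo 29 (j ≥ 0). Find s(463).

Listing terms: s(0) = 11; s(1) = 26; s(2) = 1; s(3) = 21; s(4) = 24; s(5) = 0; s(6) = 14; s(7) = 14; s(8) = 27; s(9) = 11; s(10) = 5; s(11) = 9; s(12) = 24; s(13) = 22; s(14) = 7; s(15) = 15; s(16) = 7; s(17) = 23; s(18) = 15; s(19) = 26; s(20) = 13; s(21) = 4; s(22) = 14; s(23) = 26; s(24) = 10; s(25) = 1; s(26) = 2; s(27) = 5; s(28) = 11; s(29) = 26.
The sequence repeats with period 28.
So s(463) = s(0 + ((463-0) mod 28)) = s(15) = 15.

15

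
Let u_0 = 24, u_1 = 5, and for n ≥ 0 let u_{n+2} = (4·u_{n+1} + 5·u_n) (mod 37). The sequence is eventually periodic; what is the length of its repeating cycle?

36

We have u_0 = 24; u_1 = 5; u_2 = 29; u_3 = 30; u_4 = 6; u_5 = 26; u_6 = 23; u_7 = 0; u_8 = 4; u_9 = 16; u_{10} = 10; u_{11} = 9; u_{12} = 12; u_{13} = 19; u_{14} = 25; u_{15} = 10; u_{16} = 17; u_{17} = 7; u_{18} = 2; u_{19} = 6; u_{20} = 34; u_{21} = 18; u_{22} = 20; u_{23} = 22; u_{24} = 3; u_{25} = 11; u_{26} = 22; u_{27} = 32; u_{28} = 16; u_{29} = 2; u_{30} = 14; u_{31} = 29; u_{32} = 1; u_{33} = 1; u_{34} = 9; u_{35} = 4; u_{36} = 24; u_{37} = 5.
The sequence repeats with period 36.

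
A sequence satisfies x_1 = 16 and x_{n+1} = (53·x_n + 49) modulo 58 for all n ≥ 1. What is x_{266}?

53

x_1 = 16, x_2 = 27, x_3 = 30, x_4 = 15, x_5 = 32, x_6 = 5, x_7 = 24, x_8 = 45, x_9 = 56, x_{10} = 1, x_{11} = 44, x_{12} = 3, x_{13} = 34, x_{14} = 53, x_{15} = 16.
The sequence repeats with period 14.
(266 - 1) mod 14 = 13, so x_{266} = x_{14} = 53.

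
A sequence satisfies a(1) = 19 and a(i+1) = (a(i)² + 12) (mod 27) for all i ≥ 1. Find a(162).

13

Listing terms: a(1) = 19; a(2) = 22; a(3) = 10; a(4) = 4; a(5) = 1; a(6) = 13; a(7) = 19.
Since a(7) = a(1) = 19, the sequence is periodic with period 6.
So a(162) = a(1 + ((162-1) mod 6)) = a(6) = 13.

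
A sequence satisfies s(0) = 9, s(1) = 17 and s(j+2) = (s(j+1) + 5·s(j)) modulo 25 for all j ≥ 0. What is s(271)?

2

Computing terms: s(0) = 9, s(1) = 17, s(2) = 12, s(3) = 22, s(4) = 7, s(5) = 17, s(6) = 2, s(7) = 12, s(8) = 22.
Since (s(7), s(8)) = (s(2), s(3)) = (12, 22) (two consecutive terms determine the rest), the sequence is eventually periodic: after a pre-period of length 2 it cycles with period 5.
For j ≥ 2, s(j) depends only on (j - 2) mod 5. (271 - 2) mod 5 = 4, so s(271) = s(6) = 2.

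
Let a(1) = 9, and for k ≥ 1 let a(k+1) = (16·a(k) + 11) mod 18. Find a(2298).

7

Listing terms: a(1) = 9; a(2) = 11; a(3) = 7; a(4) = 15; a(5) = 17; a(6) = 13; a(7) = 3; a(8) = 5; a(9) = 1; a(10) = 9.
The sequence repeats with period 9.
(2298 - 1) mod 9 = 2, so a(2298) = a(3) = 7.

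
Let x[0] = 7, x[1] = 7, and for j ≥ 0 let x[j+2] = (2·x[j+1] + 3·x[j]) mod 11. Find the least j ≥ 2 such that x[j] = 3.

Computing terms: x[0] = 7, x[1] = 7, x[2] = 2, x[3] = 3, x[4] = 1, x[5] = 0, x[6] = 3, x[7] = 6, x[8] = 10, x[9] = 5, x[10] = 7, x[11] = 7.
Since (x[10], x[11]) = (x[0], x[1]) = (7, 7) (two consecutive terms determine the rest), the sequence is periodic with period 10.
The value 3 first appears (with j ≥ 2) at x[3].

3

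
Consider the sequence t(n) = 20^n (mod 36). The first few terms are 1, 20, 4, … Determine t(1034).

t(0) = 1,  t(1) = 20,  t(2) = 4,  t(3) = 8,  t(4) = 16,  t(5) = 32,  t(6) = 28,  t(7) = 20.
Since t(7) = t(1) = 20, the sequence is eventually periodic: after a pre-period of length 1 it cycles with period 6.
For n ≥ 1, t(n) depends only on (n - 1) mod 6. (1034 - 1) mod 6 = 1, so t(1034) = t(2) = 4.

4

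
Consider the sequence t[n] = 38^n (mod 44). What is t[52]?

36

t[1] = 38; t[2] = 36; t[3] = 4; t[4] = 20; t[5] = 12; t[6] = 16; t[7] = 36.
Since t[7] = t[2] = 36, the sequence is eventually periodic: after a pre-period of length 1 it cycles with period 5.
For n ≥ 2, t[n] depends only on (n - 2) mod 5. (52 - 2) mod 5 = 0, so t[52] = t[2] = 36.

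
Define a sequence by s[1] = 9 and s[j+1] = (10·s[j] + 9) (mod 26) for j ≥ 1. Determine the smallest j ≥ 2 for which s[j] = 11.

3

We have s[1] = 9, s[2] = 21, s[3] = 11, s[4] = 15, s[5] = 3, s[6] = 13, s[7] = 9.
Since s[7] = s[1] = 9, the sequence is periodic with period 6.
The value 11 first appears (with j ≥ 2) at s[3].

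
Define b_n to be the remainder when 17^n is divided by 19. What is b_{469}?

17

We have b_0 = 1, b_1 = 17, b_2 = 4, b_3 = 11, b_4 = 16, b_5 = 6, b_6 = 7, b_7 = 5, b_8 = 9, b_9 = 1.
The sequence repeats with period 9.
(469 - 0) mod 9 = 1, so b_{469} = b_1 = 17.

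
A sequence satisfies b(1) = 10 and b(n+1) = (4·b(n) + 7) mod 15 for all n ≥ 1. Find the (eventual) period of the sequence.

Computing terms: b(1) = 10, b(2) = 2, b(3) = 0, b(4) = 7, b(5) = 5, b(6) = 12, b(7) = 10.
Since b(7) = b(1) = 10, the sequence is periodic with period 6.

6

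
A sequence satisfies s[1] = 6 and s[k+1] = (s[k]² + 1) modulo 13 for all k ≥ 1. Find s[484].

0

s[1] = 6,  s[2] = 11,  s[3] = 5,  s[4] = 0,  s[5] = 1,  s[6] = 2,  s[7] = 5.
Since s[7] = s[3] = 5, the sequence is eventually periodic: after a pre-period of length 2 it cycles with period 4.
For k ≥ 3, s[k] depends only on (k - 3) mod 4. (484 - 3) mod 4 = 1, so s[484] = s[4] = 0.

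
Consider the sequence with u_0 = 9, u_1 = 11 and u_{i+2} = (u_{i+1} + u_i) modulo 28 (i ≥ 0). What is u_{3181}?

We have u_0 = 9; u_1 = 11; u_2 = 20; u_3 = 3; u_4 = 23; u_5 = 26; u_6 = 21; u_7 = 19; u_8 = 12; u_9 = 3; u_{10} = 15; u_{11} = 18; u_{12} = 5; u_{13} = 23; u_{14} = 0; u_{15} = 23; u_{16} = 23; u_{17} = 18; u_{18} = 13; u_{19} = 3; u_{20} = 16; u_{21} = 19; u_{22} = 7; u_{23} = 26; u_{24} = 5; u_{25} = 3; u_{26} = 8; u_{27} = 11; u_{28} = 19; u_{29} = 2; u_{30} = 21; u_{31} = 23; u_{32} = 16; u_{33} = 11; u_{34} = 27; u_{35} = 10; u_{36} = 9; u_{37} = 19; u_{38} = 0; u_{39} = 19; u_{40} = 19; u_{41} = 10; u_{42} = 1; u_{43} = 11; u_{44} = 12; u_{45} = 23; u_{46} = 7; u_{47} = 2; u_{48} = 9; u_{49} = 11.
The sequence repeats with period 48.
So u_{3181} = u_{0 + ((3181-0) mod 48)} = u_{13} = 23.

23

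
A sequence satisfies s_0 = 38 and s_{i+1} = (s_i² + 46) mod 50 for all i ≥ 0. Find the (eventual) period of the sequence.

s_0 = 38; s_1 = 40; s_2 = 46; s_3 = 12; s_4 = 40.
Since s_4 = s_1 = 40, the sequence is eventually periodic: after a pre-period of length 1 it cycles with period 3.

3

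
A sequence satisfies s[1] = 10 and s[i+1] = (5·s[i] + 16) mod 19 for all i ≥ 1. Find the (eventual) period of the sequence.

Computing terms: s[1] = 10; s[2] = 9; s[3] = 4; s[4] = 17; s[5] = 6; s[6] = 8; s[7] = 18; s[8] = 11; s[9] = 14; s[10] = 10.
Since s[10] = s[1] = 10, the sequence is periodic with period 9.

9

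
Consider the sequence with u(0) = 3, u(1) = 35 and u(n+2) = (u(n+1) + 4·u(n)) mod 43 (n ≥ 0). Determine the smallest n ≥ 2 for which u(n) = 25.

30

u(0) = 3; u(1) = 35; u(2) = 4; u(3) = 15; u(4) = 31; u(5) = 5; u(6) = 0; u(7) = 20; u(8) = 20; u(9) = 14; u(10) = 8; u(11) = 21; u(12) = 10; u(13) = 8; u(14) = 5; u(15) = 37; u(16) = 14; u(17) = 33; u(18) = 3; u(19) = 6; u(20) = 18; u(21) = 42; u(22) = 28; u(23) = 24; u(24) = 7; u(25) = 17; u(26) = 2; u(27) = 27; u(28) = 35; u(29) = 14; u(30) = 25; u(31) = 38; u(32) = 9; u(33) = 32; u(34) = 25; u(35) = 24; u(36) = 38; u(37) = 5; u(38) = 28; u(39) = 5; u(40) = 31; u(41) = 8; u(42) = 3; u(43) = 35.
Since (u(42), u(43)) = (u(0), u(1)) = (3, 35) (two consecutive terms determine the rest), the sequence is periodic with period 42.
The value 25 first appears (with n ≥ 2) at u(30).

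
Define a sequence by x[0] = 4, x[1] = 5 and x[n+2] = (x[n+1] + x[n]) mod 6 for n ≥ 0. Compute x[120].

We have x[0] = 4; x[1] = 5; x[2] = 3; x[3] = 2; x[4] = 5; x[5] = 1; x[6] = 0; x[7] = 1; x[8] = 1; x[9] = 2; x[10] = 3; x[11] = 5; x[12] = 2; x[13] = 1; x[14] = 3; x[15] = 4; x[16] = 1; x[17] = 5; x[18] = 0; x[19] = 5; x[20] = 5; x[21] = 4; x[22] = 3; x[23] = 1; x[24] = 4; x[25] = 5.
Since (x[24], x[25]) = (x[0], x[1]) = (4, 5) (two consecutive terms determine the rest), the sequence is periodic with period 24.
So x[120] = x[0 + ((120-0) mod 24)] = x[0] = 4.

4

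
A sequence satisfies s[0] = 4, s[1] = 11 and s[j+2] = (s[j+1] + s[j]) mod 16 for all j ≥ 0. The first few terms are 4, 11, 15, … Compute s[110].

7

Computing terms: s[0] = 4,  s[1] = 11,  s[2] = 15,  s[3] = 10,  s[4] = 9,  s[5] = 3,  s[6] = 12,  s[7] = 15,  s[8] = 11,  s[9] = 10,  s[10] = 5,  s[11] = 15,  s[12] = 4,  s[13] = 3,  s[14] = 7,  s[15] = 10,  s[16] = 1,  s[17] = 11,  s[18] = 12,  s[19] = 7,  s[20] = 3,  s[21] = 10,  s[22] = 13,  s[23] = 7,  s[24] = 4,  s[25] = 11.
The sequence repeats with period 24.
So s[110] = s[0 + ((110-0) mod 24)] = s[14] = 7.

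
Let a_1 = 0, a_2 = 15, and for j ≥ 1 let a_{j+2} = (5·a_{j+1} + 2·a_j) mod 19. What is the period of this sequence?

45

Listing terms: a_1 = 0,  a_2 = 15,  a_3 = 18,  a_4 = 6,  a_5 = 9,  a_6 = 0,  a_7 = 18,  a_8 = 14,  a_9 = 11,  a_{10} = 7,  a_{11} = 0,  a_{12} = 14,  a_{13} = 13,  a_{14} = 17,  a_{15} = 16,  a_{16} = 0,  a_{17} = 13,  a_{18} = 8,  a_{19} = 9,  a_{20} = 4,  a_{21} = 0,  a_{22} = 8,  a_{23} = 2,  a_{24} = 7,  a_{25} = 1,  a_{26} = 0,  a_{27} = 2,  a_{28} = 10,  a_{29} = 16,  a_{30} = 5,  a_{31} = 0,  a_{32} = 10,  a_{33} = 12,  a_{34} = 4,  a_{35} = 6,  a_{36} = 0,  a_{37} = 12,  a_{38} = 3,  a_{39} = 1,  a_{40} = 11,  a_{41} = 0,  a_{42} = 3,  a_{43} = 15,  a_{44} = 5,  a_{45} = 17,  a_{46} = 0,  a_{47} = 15.
The sequence repeats with period 45.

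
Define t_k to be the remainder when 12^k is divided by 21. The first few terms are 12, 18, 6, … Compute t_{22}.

Listing terms: t_1 = 12; t_2 = 18; t_3 = 6; t_4 = 9; t_5 = 3; t_6 = 15; t_7 = 12.
Since t_7 = t_1 = 12, the sequence is periodic with period 6.
So t_{22} = t_{1 + ((22-1) mod 6)} = t_4 = 9.

9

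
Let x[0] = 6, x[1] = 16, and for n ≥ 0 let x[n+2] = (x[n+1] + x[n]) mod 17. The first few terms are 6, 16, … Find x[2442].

1

We have x[0] = 6,  x[1] = 16,  x[2] = 5,  x[3] = 4,  x[4] = 9,  x[5] = 13,  x[6] = 5,  x[7] = 1,  x[8] = 6,  x[9] = 7,  x[10] = 13,  x[11] = 3,  x[12] = 16,  x[13] = 2,  x[14] = 1,  x[15] = 3,  x[16] = 4,  x[17] = 7,  x[18] = 11,  x[19] = 1,  x[20] = 12,  x[21] = 13,  x[22] = 8,  x[23] = 4,  x[24] = 12,  x[25] = 16,  x[26] = 11,  x[27] = 10,  x[28] = 4,  x[29] = 14,  x[30] = 1,  x[31] = 15,  x[32] = 16,  x[33] = 14,  x[34] = 13,  x[35] = 10,  x[36] = 6,  x[37] = 16.
Since (x[36], x[37]) = (x[0], x[1]) = (6, 16) (two consecutive terms determine the rest), the sequence is periodic with period 36.
So x[2442] = x[0 + ((2442-0) mod 36)] = x[30] = 1.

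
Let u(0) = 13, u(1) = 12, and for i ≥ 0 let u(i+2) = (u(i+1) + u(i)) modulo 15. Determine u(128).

1

Listing terms: u(0) = 13, u(1) = 12, u(2) = 10, u(3) = 7, u(4) = 2, u(5) = 9, u(6) = 11, u(7) = 5, u(8) = 1, u(9) = 6, u(10) = 7, u(11) = 13, u(12) = 5, u(13) = 3, u(14) = 8, u(15) = 11, u(16) = 4, u(17) = 0, u(18) = 4, u(19) = 4, u(20) = 8, u(21) = 12, u(22) = 5, u(23) = 2, u(24) = 7, u(25) = 9, u(26) = 1, u(27) = 10, u(28) = 11, u(29) = 6, u(30) = 2, u(31) = 8, u(32) = 10, u(33) = 3, u(34) = 13, u(35) = 1, u(36) = 14, u(37) = 0, u(38) = 14, u(39) = 14, u(40) = 13, u(41) = 12.
The sequence repeats with period 40.
(128 - 0) mod 40 = 8, so u(128) = u(8) = 1.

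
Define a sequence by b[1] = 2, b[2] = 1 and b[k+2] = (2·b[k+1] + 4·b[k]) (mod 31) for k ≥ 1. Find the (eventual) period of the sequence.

Computing terms: b[1] = 2; b[2] = 1; b[3] = 10; b[4] = 24; b[5] = 26; b[6] = 24; b[7] = 28; b[8] = 28; b[9] = 13; b[10] = 14; b[11] = 18; b[12] = 30; b[13] = 8; b[14] = 12; b[15] = 25; b[16] = 5; b[17] = 17; b[18] = 23; b[19] = 21; b[20] = 10; b[21] = 11; b[22] = 0; b[23] = 13; b[24] = 26; b[25] = 11; b[26] = 2; b[27] = 17; b[28] = 11; b[29] = 28; b[30] = 7; b[31] = 2; b[32] = 1.
The sequence repeats with period 30.

30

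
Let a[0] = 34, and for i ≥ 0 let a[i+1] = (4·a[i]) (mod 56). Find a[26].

40

Listing terms: a[0] = 34, a[1] = 24, a[2] = 40, a[3] = 48, a[4] = 24.
Since a[4] = a[1] = 24, the sequence is eventually periodic: after a pre-period of length 1 it cycles with period 3.
For i ≥ 1, a[i] depends only on (i - 1) mod 3. (26 - 1) mod 3 = 1, so a[26] = a[2] = 40.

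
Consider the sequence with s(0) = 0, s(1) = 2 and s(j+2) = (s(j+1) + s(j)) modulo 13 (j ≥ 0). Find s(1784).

10

s(0) = 0,  s(1) = 2,  s(2) = 2,  s(3) = 4,  s(4) = 6,  s(5) = 10,  s(6) = 3,  s(7) = 0,  s(8) = 3,  s(9) = 3,  s(10) = 6,  s(11) = 9,  s(12) = 2,  s(13) = 11,  s(14) = 0,  s(15) = 11,  s(16) = 11,  s(17) = 9,  s(18) = 7,  s(19) = 3,  s(20) = 10,  s(21) = 0,  s(22) = 10,  s(23) = 10,  s(24) = 7,  s(25) = 4,  s(26) = 11,  s(27) = 2,  s(28) = 0,  s(29) = 2.
The sequence repeats with period 28.
So s(1784) = s(0 + ((1784-0) mod 28)) = s(20) = 10.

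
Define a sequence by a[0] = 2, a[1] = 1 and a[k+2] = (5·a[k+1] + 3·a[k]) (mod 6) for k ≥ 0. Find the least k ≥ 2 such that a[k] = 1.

a[0] = 2,  a[1] = 1,  a[2] = 5,  a[3] = 4,  a[4] = 5,  a[5] = 1,  a[6] = 2,  a[7] = 1.
Since (a[6], a[7]) = (a[0], a[1]) = (2, 1) (two consecutive terms determine the rest), the sequence is periodic with period 6.
The value 1 first appears (with k ≥ 2) at a[5].

5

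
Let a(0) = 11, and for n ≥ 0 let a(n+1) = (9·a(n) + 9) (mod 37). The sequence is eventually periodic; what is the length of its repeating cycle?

9

Listing terms: a(0) = 11, a(1) = 34, a(2) = 19, a(3) = 32, a(4) = 1, a(5) = 18, a(6) = 23, a(7) = 31, a(8) = 29, a(9) = 11.
Since a(9) = a(0) = 11, the sequence is periodic with period 9.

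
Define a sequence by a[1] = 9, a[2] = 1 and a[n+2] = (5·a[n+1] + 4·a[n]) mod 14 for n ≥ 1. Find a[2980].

13

Computing terms: a[1] = 9; a[2] = 1; a[3] = 13; a[4] = 13; a[5] = 5; a[6] = 7; a[7] = 13; a[8] = 9; a[9] = 13; a[10] = 3; a[11] = 11; a[12] = 11; a[13] = 1; a[14] = 7; a[15] = 11; a[16] = 13; a[17] = 11; a[18] = 9; a[19] = 5; a[20] = 5; a[21] = 3; a[22] = 7; a[23] = 5; a[24] = 11; a[25] = 5; a[26] = 13; a[27] = 1; a[28] = 1; a[29] = 9; a[30] = 7; a[31] = 1; a[32] = 5; a[33] = 1; a[34] = 11; a[35] = 3; a[36] = 3; a[37] = 13; a[38] = 7; a[39] = 3; a[40] = 1; a[41] = 3; a[42] = 5; a[43] = 9; a[44] = 9; a[45] = 11; a[46] = 7; a[47] = 9; a[48] = 3; a[49] = 9; a[50] = 1.
Since (a[49], a[50]) = (a[1], a[2]) = (9, 1) (two consecutive terms determine the rest), the sequence is periodic with period 48.
So a[2980] = a[1 + ((2980-1) mod 48)] = a[4] = 13.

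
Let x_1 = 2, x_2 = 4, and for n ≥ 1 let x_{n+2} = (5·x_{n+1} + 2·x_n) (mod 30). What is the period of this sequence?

24

x_1 = 2, x_2 = 4, x_3 = 24, x_4 = 8, x_5 = 28, x_6 = 6, x_7 = 26, x_8 = 22, x_9 = 12, x_{10} = 14, x_{11} = 4, x_{12} = 18, x_{13} = 8, x_{14} = 16, x_{15} = 6, x_{16} = 2, x_{17} = 22, x_{18} = 24, x_{19} = 14, x_{20} = 28, x_{21} = 18, x_{22} = 26, x_{23} = 16, x_{24} = 12, x_{25} = 2, x_{26} = 4.
Since (x_{25}, x_{26}) = (x_1, x_2) = (2, 4) (two consecutive terms determine the rest), the sequence is periodic with period 24.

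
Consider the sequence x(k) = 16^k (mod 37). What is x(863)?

7

x(0) = 1,  x(1) = 16,  x(2) = 34,  x(3) = 26,  x(4) = 9,  x(5) = 33,  x(6) = 10,  x(7) = 12,  x(8) = 7,  x(9) = 1.
Since x(9) = x(0) = 1, the sequence is periodic with period 9.
(863 - 0) mod 9 = 8, so x(863) = x(8) = 7.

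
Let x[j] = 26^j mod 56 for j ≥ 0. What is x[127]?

40

x[0] = 1,  x[1] = 26,  x[2] = 4,  x[3] = 48,  x[4] = 16,  x[5] = 24,  x[6] = 8,  x[7] = 40,  x[8] = 32,  x[9] = 48.
Since x[9] = x[3] = 48, the sequence is eventually periodic: after a pre-period of length 3 it cycles with period 6.
For j ≥ 3, x[j] depends only on (j - 3) mod 6. (127 - 3) mod 6 = 4, so x[127] = x[7] = 40.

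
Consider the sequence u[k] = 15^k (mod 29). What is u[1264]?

Computing terms: u[1] = 15; u[2] = 22; u[3] = 11; u[4] = 20; u[5] = 10; u[6] = 5; u[7] = 17; u[8] = 23; u[9] = 26; u[10] = 13; u[11] = 21; u[12] = 25; u[13] = 27; u[14] = 28; u[15] = 14; u[16] = 7; u[17] = 18; u[18] = 9; u[19] = 19; u[20] = 24; u[21] = 12; u[22] = 6; u[23] = 3; u[24] = 16; u[25] = 8; u[26] = 4; u[27] = 2; u[28] = 1; u[29] = 15.
Since u[29] = u[1] = 15, the sequence is periodic with period 28.
(1264 - 1) mod 28 = 3, so u[1264] = u[4] = 20.

20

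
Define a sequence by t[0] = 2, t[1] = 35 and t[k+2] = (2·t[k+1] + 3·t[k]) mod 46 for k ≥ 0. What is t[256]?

24

We have t[0] = 2; t[1] = 35; t[2] = 30; t[3] = 27; t[4] = 6; t[5] = 1; t[6] = 20; t[7] = 43; t[8] = 8; t[9] = 7; t[10] = 38; t[11] = 5; t[12] = 32; t[13] = 33; t[14] = 24; t[15] = 9; t[16] = 44; t[17] = 23; t[18] = 40; t[19] = 11; t[20] = 4; t[21] = 41; t[22] = 2; t[23] = 35.
The sequence repeats with period 22.
(256 - 0) mod 22 = 14, so t[256] = t[14] = 24.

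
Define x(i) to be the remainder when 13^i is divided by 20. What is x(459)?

x(0) = 1,  x(1) = 13,  x(2) = 9,  x(3) = 17,  x(4) = 1.
The sequence repeats with period 4.
(459 - 0) mod 4 = 3, so x(459) = x(3) = 17.

17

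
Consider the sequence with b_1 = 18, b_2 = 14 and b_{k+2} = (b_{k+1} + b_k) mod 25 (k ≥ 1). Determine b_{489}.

Listing terms: b_1 = 18; b_2 = 14; b_3 = 7; b_4 = 21; b_5 = 3; b_6 = 24; b_7 = 2; b_8 = 1; b_9 = 3; b_{10} = 4; b_{11} = 7; b_{12} = 11; b_{13} = 18; b_{14} = 4; b_{15} = 22; b_{16} = 1; b_{17} = 23; b_{18} = 24; b_{19} = 22; b_{20} = 21; b_{21} = 18; b_{22} = 14.
The sequence repeats with period 20.
(489 - 1) mod 20 = 8, so b_{489} = b_9 = 3.

3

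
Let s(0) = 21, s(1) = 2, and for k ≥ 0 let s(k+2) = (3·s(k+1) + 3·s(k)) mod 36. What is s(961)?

18

We have s(0) = 21,  s(1) = 2,  s(2) = 33,  s(3) = 33,  s(4) = 18,  s(5) = 9,  s(6) = 9,  s(7) = 18,  s(8) = 9.
Since (s(7), s(8)) = (s(4), s(5)) = (18, 9) (two consecutive terms determine the rest), the sequence is eventually periodic: after a pre-period of length 4 it cycles with period 3.
For k ≥ 4, s(k) depends only on (k - 4) mod 3. (961 - 4) mod 3 = 0, so s(961) = s(4) = 18.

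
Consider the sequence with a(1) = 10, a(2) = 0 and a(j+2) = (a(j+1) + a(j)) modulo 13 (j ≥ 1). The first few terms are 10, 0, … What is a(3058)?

a(1) = 10; a(2) = 0; a(3) = 10; a(4) = 10; a(5) = 7; a(6) = 4; a(7) = 11; a(8) = 2; a(9) = 0; a(10) = 2; a(11) = 2; a(12) = 4; a(13) = 6; a(14) = 10; a(15) = 3; a(16) = 0; a(17) = 3; a(18) = 3; a(19) = 6; a(20) = 9; a(21) = 2; a(22) = 11; a(23) = 0; a(24) = 11; a(25) = 11; a(26) = 9; a(27) = 7; a(28) = 3; a(29) = 10; a(30) = 0.
Since (a(29), a(30)) = (a(1), a(2)) = (10, 0) (two consecutive terms determine the rest), the sequence is periodic with period 28.
(3058 - 1) mod 28 = 5, so a(3058) = a(6) = 4.

4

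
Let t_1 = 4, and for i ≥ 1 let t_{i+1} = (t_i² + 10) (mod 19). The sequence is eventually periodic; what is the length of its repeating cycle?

t_1 = 4; t_2 = 7; t_3 = 2; t_4 = 14; t_5 = 16; t_6 = 0; t_7 = 10; t_8 = 15; t_9 = 7.
Since t_9 = t_2 = 7, the sequence is eventually periodic: after a pre-period of length 1 it cycles with period 7.

7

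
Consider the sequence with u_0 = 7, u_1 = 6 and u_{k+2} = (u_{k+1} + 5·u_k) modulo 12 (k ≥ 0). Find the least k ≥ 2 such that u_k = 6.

We have u_0 = 7,  u_1 = 6,  u_2 = 5,  u_3 = 11,  u_4 = 0,  u_5 = 7,  u_6 = 7,  u_7 = 6.
Since (u_6, u_7) = (u_0, u_1) = (7, 6) (two consecutive terms determine the rest), the sequence is periodic with period 6.
The value 6 next appears (with k ≥ 2) at u_7.

7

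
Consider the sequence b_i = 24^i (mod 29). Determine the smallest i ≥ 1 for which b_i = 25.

We have b_0 = 1; b_1 = 24; b_2 = 25; b_3 = 20; b_4 = 16; b_5 = 7; b_6 = 23; b_7 = 1.
The sequence repeats with period 7.
The value 25 first appears (with i ≥ 1) at b_2.

2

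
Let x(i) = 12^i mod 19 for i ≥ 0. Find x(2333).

Computing terms: x(0) = 1, x(1) = 12, x(2) = 11, x(3) = 18, x(4) = 7, x(5) = 8, x(6) = 1.
Since x(6) = x(0) = 1, the sequence is periodic with period 6.
So x(2333) = x(0 + ((2333-0) mod 6)) = x(5) = 8.

8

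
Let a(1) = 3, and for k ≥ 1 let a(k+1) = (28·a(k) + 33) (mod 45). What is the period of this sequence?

12

a(1) = 3,  a(2) = 27,  a(3) = 24,  a(4) = 30,  a(5) = 18,  a(6) = 42,  a(7) = 39,  a(8) = 0,  a(9) = 33,  a(10) = 12,  a(11) = 9,  a(12) = 15,  a(13) = 3.
Since a(13) = a(1) = 3, the sequence is periodic with period 12.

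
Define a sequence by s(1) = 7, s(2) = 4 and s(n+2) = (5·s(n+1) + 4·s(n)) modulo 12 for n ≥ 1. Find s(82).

4

Listing terms: s(1) = 7; s(2) = 4; s(3) = 0; s(4) = 4; s(5) = 8; s(6) = 8; s(7) = 0; s(8) = 8; s(9) = 4; s(10) = 4; s(11) = 0.
Since (s(10), s(11)) = (s(2), s(3)) = (4, 0) (two consecutive terms determine the rest), the sequence is eventually periodic: after a pre-period of length 1 it cycles with period 8.
For n ≥ 2, s(n) depends only on (n - 2) mod 8. (82 - 2) mod 8 = 0, so s(82) = s(2) = 4.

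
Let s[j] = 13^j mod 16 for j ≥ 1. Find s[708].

s[1] = 13,  s[2] = 9,  s[3] = 5,  s[4] = 1,  s[5] = 13.
Since s[5] = s[1] = 13, the sequence is periodic with period 4.
(708 - 1) mod 4 = 3, so s[708] = s[4] = 1.

1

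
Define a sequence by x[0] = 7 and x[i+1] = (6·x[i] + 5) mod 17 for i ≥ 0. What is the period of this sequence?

We have x[0] = 7, x[1] = 13, x[2] = 15, x[3] = 10, x[4] = 14, x[5] = 4, x[6] = 12, x[7] = 9, x[8] = 8, x[9] = 2, x[10] = 0, x[11] = 5, x[12] = 1, x[13] = 11, x[14] = 3, x[15] = 6, x[16] = 7.
Since x[16] = x[0] = 7, the sequence is periodic with period 16.

16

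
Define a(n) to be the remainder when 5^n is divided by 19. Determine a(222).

Listing terms: a(1) = 5; a(2) = 6; a(3) = 11; a(4) = 17; a(5) = 9; a(6) = 7; a(7) = 16; a(8) = 4; a(9) = 1; a(10) = 5.
The sequence repeats with period 9.
So a(222) = a(1 + ((222-1) mod 9)) = a(6) = 7.

7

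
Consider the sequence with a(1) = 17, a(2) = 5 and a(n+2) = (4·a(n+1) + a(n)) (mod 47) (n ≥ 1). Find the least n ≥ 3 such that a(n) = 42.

18

Computing terms: a(1) = 17, a(2) = 5, a(3) = 37, a(4) = 12, a(5) = 38, a(6) = 23, a(7) = 36, a(8) = 26, a(9) = 46, a(10) = 22, a(11) = 40, a(12) = 41, a(13) = 16, a(14) = 11, a(15) = 13, a(16) = 16, a(17) = 30, a(18) = 42, a(19) = 10, a(20) = 35, a(21) = 9, a(22) = 24, a(23) = 11, a(24) = 21, a(25) = 1, a(26) = 25, a(27) = 7, a(28) = 6, a(29) = 31, a(30) = 36, a(31) = 34, a(32) = 31, a(33) = 17, a(34) = 5.
Since (a(33), a(34)) = (a(1), a(2)) = (17, 5) (two consecutive terms determine the rest), the sequence is periodic with period 32.
The value 42 first appears (with n ≥ 3) at a(18).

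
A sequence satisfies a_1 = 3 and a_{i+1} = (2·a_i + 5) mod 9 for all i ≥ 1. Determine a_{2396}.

Listing terms: a_1 = 3, a_2 = 2, a_3 = 0, a_4 = 5, a_5 = 6, a_6 = 8, a_7 = 3.
Since a_7 = a_1 = 3, the sequence is periodic with period 6.
(2396 - 1) mod 6 = 1, so a_{2396} = a_2 = 2.

2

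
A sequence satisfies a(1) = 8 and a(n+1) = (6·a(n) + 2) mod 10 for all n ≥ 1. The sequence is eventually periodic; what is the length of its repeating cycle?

We have a(1) = 8; a(2) = 0; a(3) = 2; a(4) = 4; a(5) = 6; a(6) = 8.
Since a(6) = a(1) = 8, the sequence is periodic with period 5.

5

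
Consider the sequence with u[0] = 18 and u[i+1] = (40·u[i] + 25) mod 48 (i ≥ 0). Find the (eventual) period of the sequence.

u[0] = 18; u[1] = 25; u[2] = 17; u[3] = 33; u[4] = 1; u[5] = 17.
Since u[5] = u[2] = 17, the sequence is eventually periodic: after a pre-period of length 2 it cycles with period 3.

3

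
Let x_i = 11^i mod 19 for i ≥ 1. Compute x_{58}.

Listing terms: x_1 = 11,  x_2 = 7,  x_3 = 1,  x_4 = 11.
Since x_4 = x_1 = 11, the sequence is periodic with period 3.
So x_{58} = x_{1 + ((58-1) mod 3)} = x_1 = 11.

11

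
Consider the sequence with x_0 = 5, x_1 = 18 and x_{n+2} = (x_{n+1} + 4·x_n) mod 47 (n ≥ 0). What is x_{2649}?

Listing terms: x_0 = 5; x_1 = 18; x_2 = 38; x_3 = 16; x_4 = 27; x_5 = 44; x_6 = 11; x_7 = 46; x_8 = 43; x_9 = 39; x_{10} = 23; x_{11} = 38; x_{12} = 36; x_{13} = 0; x_{14} = 3; x_{15} = 3; x_{16} = 15; x_{17} = 27; x_{18} = 40; x_{19} = 7; x_{20} = 26; x_{21} = 7; x_{22} = 17; x_{23} = 45; x_{24} = 19; x_{25} = 11; x_{26} = 40; x_{27} = 37; x_{28} = 9; x_{29} = 16; x_{30} = 5; x_{31} = 22; x_{32} = 42; x_{33} = 36; x_{34} = 16; x_{35} = 19; x_{36} = 36; x_{37} = 18; x_{38} = 21; x_{39} = 46; x_{40} = 36; x_{41} = 32; x_{42} = 35; x_{43} = 22; x_{44} = 21; x_{45} = 15; x_{46} = 5; x_{47} = 18.
Since (x_{46}, x_{47}) = (x_0, x_1) = (5, 18) (two consecutive terms determine the rest), the sequence is periodic with period 46.
So x_{2649} = x_{0 + ((2649-0) mod 46)} = x_{27} = 37.

37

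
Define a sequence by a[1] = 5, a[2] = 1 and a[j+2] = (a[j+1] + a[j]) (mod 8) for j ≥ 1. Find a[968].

Computing terms: a[1] = 5, a[2] = 1, a[3] = 6, a[4] = 7, a[5] = 5, a[6] = 4, a[7] = 1, a[8] = 5, a[9] = 6, a[10] = 3, a[11] = 1, a[12] = 4, a[13] = 5, a[14] = 1.
The sequence repeats with period 12.
(968 - 1) mod 12 = 7, so a[968] = a[8] = 5.

5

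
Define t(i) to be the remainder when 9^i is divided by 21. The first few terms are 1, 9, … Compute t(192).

15

Computing terms: t(0) = 1,  t(1) = 9,  t(2) = 18,  t(3) = 15,  t(4) = 9.
Since t(4) = t(1) = 9, the sequence is eventually periodic: after a pre-period of length 1 it cycles with period 3.
For i ≥ 1, t(i) depends only on (i - 1) mod 3. (192 - 1) mod 3 = 2, so t(192) = t(3) = 15.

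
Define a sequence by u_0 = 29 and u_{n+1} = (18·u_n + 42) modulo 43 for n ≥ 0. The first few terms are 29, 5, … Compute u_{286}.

u_0 = 29, u_1 = 5, u_2 = 3, u_3 = 10, u_4 = 7, u_5 = 39, u_6 = 13, u_7 = 18, u_8 = 22, u_9 = 8, u_{10} = 14, u_{11} = 36, u_{12} = 2, u_{13} = 35, u_{14} = 27, u_{15} = 12, u_{16} = 0, u_{17} = 42, u_{18} = 24, u_{19} = 1, u_{20} = 17, u_{21} = 4, u_{22} = 28, u_{23} = 30, u_{24} = 23, u_{25} = 26, u_{26} = 37, u_{27} = 20, u_{28} = 15, u_{29} = 11, u_{30} = 25, u_{31} = 19, u_{32} = 40, u_{33} = 31, u_{34} = 41, u_{35} = 6, u_{36} = 21, u_{37} = 33, u_{38} = 34, u_{39} = 9, u_{40} = 32, u_{41} = 16, u_{42} = 29.
The sequence repeats with period 42.
(286 - 0) mod 42 = 34, so u_{286} = u_{34} = 41.

41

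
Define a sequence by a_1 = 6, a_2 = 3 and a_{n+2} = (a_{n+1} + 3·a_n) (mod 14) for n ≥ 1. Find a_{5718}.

1

We have a_1 = 6; a_2 = 3; a_3 = 7; a_4 = 2; a_5 = 9; a_6 = 1; a_7 = 0; a_8 = 3; a_9 = 3; a_{10} = 12; a_{11} = 7; a_{12} = 1; a_{13} = 8; a_{14} = 11; a_{15} = 7; a_{16} = 12; a_{17} = 5; a_{18} = 13; a_{19} = 0; a_{20} = 11; a_{21} = 11; a_{22} = 2; a_{23} = 7; a_{24} = 13; a_{25} = 6; a_{26} = 3.
The sequence repeats with period 24.
So a_{5718} = a_{1 + ((5718-1) mod 24)} = a_6 = 1.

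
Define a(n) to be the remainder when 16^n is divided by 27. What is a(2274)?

10

Listing terms: a(1) = 16; a(2) = 13; a(3) = 19; a(4) = 7; a(5) = 4; a(6) = 10; a(7) = 25; a(8) = 22; a(9) = 1; a(10) = 16.
The sequence repeats with period 9.
So a(2274) = a(1 + ((2274-1) mod 9)) = a(6) = 10.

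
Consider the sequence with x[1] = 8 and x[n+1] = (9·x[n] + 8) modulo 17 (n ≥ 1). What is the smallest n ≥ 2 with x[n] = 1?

7

x[1] = 8, x[2] = 12, x[3] = 14, x[4] = 15, x[5] = 7, x[6] = 3, x[7] = 1, x[8] = 0, x[9] = 8.
Since x[9] = x[1] = 8, the sequence is periodic with period 8.
The value 1 first appears (with n ≥ 2) at x[7].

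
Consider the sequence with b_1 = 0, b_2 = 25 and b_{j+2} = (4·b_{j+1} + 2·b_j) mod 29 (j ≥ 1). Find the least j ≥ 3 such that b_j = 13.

3

We have b_1 = 0; b_2 = 25; b_3 = 13; b_4 = 15; b_5 = 28; b_6 = 26; b_7 = 15; b_8 = 25; b_9 = 14; b_{10} = 19; b_{11} = 17; b_{12} = 19; b_{13} = 23; b_{14} = 14; b_{15} = 15; b_{16} = 1; b_{17} = 5; b_{18} = 22; b_{19} = 11; b_{20} = 1; b_{21} = 26; b_{22} = 19; b_{23} = 12; b_{24} = 28; b_{25} = 20; b_{26} = 20; b_{27} = 4; b_{28} = 27; b_{29} = 0; b_{30} = 25.
The sequence repeats with period 28.
The value 13 first appears (with j ≥ 3) at b_3.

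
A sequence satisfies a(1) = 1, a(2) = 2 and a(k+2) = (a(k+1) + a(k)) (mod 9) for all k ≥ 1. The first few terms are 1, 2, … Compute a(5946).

Listing terms: a(1) = 1,  a(2) = 2,  a(3) = 3,  a(4) = 5,  a(5) = 8,  a(6) = 4,  a(7) = 3,  a(8) = 7,  a(9) = 1,  a(10) = 8,  a(11) = 0,  a(12) = 8,  a(13) = 8,  a(14) = 7,  a(15) = 6,  a(16) = 4,  a(17) = 1,  a(18) = 5,  a(19) = 6,  a(20) = 2,  a(21) = 8,  a(22) = 1,  a(23) = 0,  a(24) = 1,  a(25) = 1,  a(26) = 2.
The sequence repeats with period 24.
So a(5946) = a(1 + ((5946-1) mod 24)) = a(18) = 5.

5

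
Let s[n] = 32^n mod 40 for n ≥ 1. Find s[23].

We have s[1] = 32,  s[2] = 24,  s[3] = 8,  s[4] = 16,  s[5] = 32.
Since s[5] = s[1] = 32, the sequence is periodic with period 4.
(23 - 1) mod 4 = 2, so s[23] = s[3] = 8.

8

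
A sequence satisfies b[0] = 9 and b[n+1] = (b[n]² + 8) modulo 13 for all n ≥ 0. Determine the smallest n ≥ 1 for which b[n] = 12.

We have b[0] = 9,  b[1] = 11,  b[2] = 12,  b[3] = 9.
Since b[3] = b[0] = 9, the sequence is periodic with period 3.
The value 12 first appears (with n ≥ 1) at b[2].

2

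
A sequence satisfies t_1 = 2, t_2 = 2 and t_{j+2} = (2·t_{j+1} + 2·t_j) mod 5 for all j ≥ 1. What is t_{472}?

0

Listing terms: t_1 = 2,  t_2 = 2,  t_3 = 3,  t_4 = 0,  t_5 = 1,  t_6 = 2,  t_7 = 1,  t_8 = 1,  t_9 = 4,  t_{10} = 0,  t_{11} = 3,  t_{12} = 1,  t_{13} = 3,  t_{14} = 3,  t_{15} = 2,  t_{16} = 0,  t_{17} = 4,  t_{18} = 3,  t_{19} = 4,  t_{20} = 4,  t_{21} = 1,  t_{22} = 0,  t_{23} = 2,  t_{24} = 4,  t_{25} = 2,  t_{26} = 2.
Since (t_{25}, t_{26}) = (t_1, t_2) = (2, 2) (two consecutive terms determine the rest), the sequence is periodic with period 24.
So t_{472} = t_{1 + ((472-1) mod 24)} = t_{16} = 0.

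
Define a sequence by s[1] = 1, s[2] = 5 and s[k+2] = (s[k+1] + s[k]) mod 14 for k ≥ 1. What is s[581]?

3

s[1] = 1; s[2] = 5; s[3] = 6; s[4] = 11; s[5] = 3; s[6] = 0; s[7] = 3; s[8] = 3; s[9] = 6; s[10] = 9; s[11] = 1; s[12] = 10; s[13] = 11; s[14] = 7; s[15] = 4; s[16] = 11; s[17] = 1; s[18] = 12; s[19] = 13; s[20] = 11; s[21] = 10; s[22] = 7; s[23] = 3; s[24] = 10; s[25] = 13; s[26] = 9; s[27] = 8; s[28] = 3; s[29] = 11; s[30] = 0; s[31] = 11; s[32] = 11; s[33] = 8; s[34] = 5; s[35] = 13; s[36] = 4; s[37] = 3; s[38] = 7; s[39] = 10; s[40] = 3; s[41] = 13; s[42] = 2; s[43] = 1; s[44] = 3; s[45] = 4; s[46] = 7; s[47] = 11; s[48] = 4; s[49] = 1; s[50] = 5.
The sequence repeats with period 48.
So s[581] = s[1 + ((581-1) mod 48)] = s[5] = 3.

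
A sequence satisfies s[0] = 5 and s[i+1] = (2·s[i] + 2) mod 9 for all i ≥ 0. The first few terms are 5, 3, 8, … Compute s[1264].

2

Listing terms: s[0] = 5, s[1] = 3, s[2] = 8, s[3] = 0, s[4] = 2, s[5] = 6, s[6] = 5.
The sequence repeats with period 6.
So s[1264] = s[0 + ((1264-0) mod 6)] = s[4] = 2.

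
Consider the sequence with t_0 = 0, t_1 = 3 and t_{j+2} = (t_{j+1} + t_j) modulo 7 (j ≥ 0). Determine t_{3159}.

4

Listing terms: t_0 = 0,  t_1 = 3,  t_2 = 3,  t_3 = 6,  t_4 = 2,  t_5 = 1,  t_6 = 3,  t_7 = 4,  t_8 = 0,  t_9 = 4,  t_{10} = 4,  t_{11} = 1,  t_{12} = 5,  t_{13} = 6,  t_{14} = 4,  t_{15} = 3,  t_{16} = 0,  t_{17} = 3.
Since (t_{16}, t_{17}) = (t_0, t_1) = (0, 3) (two consecutive terms determine the rest), the sequence is periodic with period 16.
So t_{3159} = t_{0 + ((3159-0) mod 16)} = t_7 = 4.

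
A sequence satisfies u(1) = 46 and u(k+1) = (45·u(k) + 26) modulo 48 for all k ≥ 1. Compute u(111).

2

We have u(1) = 46; u(2) = 32; u(3) = 26; u(4) = 44; u(5) = 38; u(6) = 8; u(7) = 2; u(8) = 20; u(9) = 14; u(10) = 32.
Since u(10) = u(2) = 32, the sequence is eventually periodic: after a pre-period of length 1 it cycles with period 8.
For k ≥ 2, u(k) depends only on (k - 2) mod 8. (111 - 2) mod 8 = 5, so u(111) = u(7) = 2.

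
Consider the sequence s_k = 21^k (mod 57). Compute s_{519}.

s_1 = 21; s_2 = 42; s_3 = 27; s_4 = 54; s_5 = 51; s_6 = 45; s_7 = 33; s_8 = 9; s_9 = 18; s_{10} = 36; s_{11} = 15; s_{12} = 30; s_{13} = 3; s_{14} = 6; s_{15} = 12; s_{16} = 24; s_{17} = 48; s_{18} = 39; s_{19} = 21.
The sequence repeats with period 18.
So s_{519} = s_{1 + ((519-1) mod 18)} = s_{15} = 12.

12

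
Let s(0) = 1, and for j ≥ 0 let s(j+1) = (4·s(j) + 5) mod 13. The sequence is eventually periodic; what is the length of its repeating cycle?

Computing terms: s(0) = 1,  s(1) = 9,  s(2) = 2,  s(3) = 0,  s(4) = 5,  s(5) = 12,  s(6) = 1.
The sequence repeats with period 6.

6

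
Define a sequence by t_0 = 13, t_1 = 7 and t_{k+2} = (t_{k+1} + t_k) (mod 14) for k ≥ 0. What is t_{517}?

Computing terms: t_0 = 13, t_1 = 7, t_2 = 6, t_3 = 13, t_4 = 5, t_5 = 4, t_6 = 9, t_7 = 13, t_8 = 8, t_9 = 7, t_{10} = 1, t_{11} = 8, t_{12} = 9, t_{13} = 3, t_{14} = 12, t_{15} = 1, t_{16} = 13, t_{17} = 0, t_{18} = 13, t_{19} = 13, t_{20} = 12, t_{21} = 11, t_{22} = 9, t_{23} = 6, t_{24} = 1, t_{25} = 7, t_{26} = 8, t_{27} = 1, t_{28} = 9, t_{29} = 10, t_{30} = 5, t_{31} = 1, t_{32} = 6, t_{33} = 7, t_{34} = 13, t_{35} = 6, t_{36} = 5, t_{37} = 11, t_{38} = 2, t_{39} = 13, t_{40} = 1, t_{41} = 0, t_{42} = 1, t_{43} = 1, t_{44} = 2, t_{45} = 3, t_{46} = 5, t_{47} = 8, t_{48} = 13, t_{49} = 7.
The sequence repeats with period 48.
So t_{517} = t_{0 + ((517-0) mod 48)} = t_{37} = 11.

11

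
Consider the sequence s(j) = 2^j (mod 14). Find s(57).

We have s(1) = 2; s(2) = 4; s(3) = 8; s(4) = 2.
The sequence repeats with period 3.
So s(57) = s(1 + ((57-1) mod 3)) = s(3) = 8.

8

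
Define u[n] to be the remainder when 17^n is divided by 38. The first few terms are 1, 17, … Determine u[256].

Computing terms: u[0] = 1, u[1] = 17, u[2] = 23, u[3] = 11, u[4] = 35, u[5] = 25, u[6] = 7, u[7] = 5, u[8] = 9, u[9] = 1.
The sequence repeats with period 9.
So u[256] = u[0 + ((256-0) mod 9)] = u[4] = 35.

35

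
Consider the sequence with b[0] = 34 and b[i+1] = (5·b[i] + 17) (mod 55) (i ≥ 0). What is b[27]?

17

Listing terms: b[0] = 34,  b[1] = 22,  b[2] = 17,  b[3] = 47,  b[4] = 32,  b[5] = 12,  b[6] = 22.
Since b[6] = b[1] = 22, the sequence is eventually periodic: after a pre-period of length 1 it cycles with period 5.
For i ≥ 1, b[i] depends only on (i - 1) mod 5. (27 - 1) mod 5 = 1, so b[27] = b[2] = 17.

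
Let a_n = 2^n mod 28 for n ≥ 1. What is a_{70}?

Computing terms: a_1 = 2, a_2 = 4, a_3 = 8, a_4 = 16, a_5 = 4.
Since a_5 = a_2 = 4, the sequence is eventually periodic: after a pre-period of length 1 it cycles with period 3.
For n ≥ 2, a_n depends only on (n - 2) mod 3. (70 - 2) mod 3 = 2, so a_{70} = a_4 = 16.

16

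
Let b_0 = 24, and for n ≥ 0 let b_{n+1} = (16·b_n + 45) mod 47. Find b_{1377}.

Listing terms: b_0 = 24; b_1 = 6; b_2 = 0; b_3 = 45; b_4 = 13; b_5 = 18; b_6 = 4; b_7 = 15; b_8 = 3; b_9 = 46; b_{10} = 29; b_{11} = 39; b_{12} = 11; b_{13} = 33; b_{14} = 9; b_{15} = 1; b_{16} = 14; b_{17} = 34; b_{18} = 25; b_{19} = 22; b_{20} = 21; b_{21} = 5; b_{22} = 31; b_{23} = 24.
Since b_{23} = b_0 = 24, the sequence is periodic with period 23.
So b_{1377} = b_{0 + ((1377-0) mod 23)} = b_{20} = 21.

21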